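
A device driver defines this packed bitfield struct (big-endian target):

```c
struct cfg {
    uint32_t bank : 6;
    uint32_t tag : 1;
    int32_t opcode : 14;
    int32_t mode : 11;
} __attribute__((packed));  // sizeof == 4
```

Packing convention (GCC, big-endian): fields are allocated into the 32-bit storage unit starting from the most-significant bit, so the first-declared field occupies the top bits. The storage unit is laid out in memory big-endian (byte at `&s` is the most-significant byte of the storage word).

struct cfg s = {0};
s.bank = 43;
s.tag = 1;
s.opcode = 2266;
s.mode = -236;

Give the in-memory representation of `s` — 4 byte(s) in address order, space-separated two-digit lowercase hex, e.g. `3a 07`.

bank (6b) val=43 bits=0x2b at bit 26: 0xac000000
tag (1b) val=1 bits=0x1 at bit 25: 0xae000000
opcode (14b) val=2266 bits=0x8da at bit 11: 0xae46d000
mode (11b) val=-236 bits=0x714 at bit 0: 0xae46d714
word = 0xae46d714 → big-endian bytes:
  [0]=0xae  [1]=0x46  [2]=0xd7  [3]=0x14

ae 46 d7 14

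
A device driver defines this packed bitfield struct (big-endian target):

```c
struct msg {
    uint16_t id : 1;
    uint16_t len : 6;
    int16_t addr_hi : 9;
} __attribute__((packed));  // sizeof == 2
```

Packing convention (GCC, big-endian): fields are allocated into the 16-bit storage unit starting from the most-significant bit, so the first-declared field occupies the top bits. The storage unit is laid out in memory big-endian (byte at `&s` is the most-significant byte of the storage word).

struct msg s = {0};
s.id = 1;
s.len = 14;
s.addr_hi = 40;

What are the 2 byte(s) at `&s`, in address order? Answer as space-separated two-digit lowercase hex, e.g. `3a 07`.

9c 28

id (1b) val=1 bits=0x1 at bit 15: 0x8000
len (6b) val=14 bits=0xe at bit 9: 0x9c00
addr_hi (9b) val=40 bits=0x28 at bit 0: 0x9c28
word = 0x9c28 → big-endian bytes:
  [0]=0x9c  [1]=0x28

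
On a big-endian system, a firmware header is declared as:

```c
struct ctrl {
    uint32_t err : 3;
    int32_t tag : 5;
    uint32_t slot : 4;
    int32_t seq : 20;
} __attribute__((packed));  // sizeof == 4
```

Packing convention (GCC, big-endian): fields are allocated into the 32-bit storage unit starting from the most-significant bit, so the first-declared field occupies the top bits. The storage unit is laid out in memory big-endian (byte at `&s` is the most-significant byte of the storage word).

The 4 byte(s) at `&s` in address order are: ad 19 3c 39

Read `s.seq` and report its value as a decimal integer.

[0]=0xad [1]=0x19 [2]=0x3c [3]=0x39 (big-endian) → word 0xad193c39
err [29+:3] = (word>>29) & 0x7 = 5
tag [24+:5] = (word>>24) & 0x1f = 13
slot [20+:4] = (word>>20) & 0xf = 1
seq [0+:20] = (word>>0) & 0xfffff = 605241  ←
seq signed 20b, MSB=1: 605241 - 1048576 = -443335

-443335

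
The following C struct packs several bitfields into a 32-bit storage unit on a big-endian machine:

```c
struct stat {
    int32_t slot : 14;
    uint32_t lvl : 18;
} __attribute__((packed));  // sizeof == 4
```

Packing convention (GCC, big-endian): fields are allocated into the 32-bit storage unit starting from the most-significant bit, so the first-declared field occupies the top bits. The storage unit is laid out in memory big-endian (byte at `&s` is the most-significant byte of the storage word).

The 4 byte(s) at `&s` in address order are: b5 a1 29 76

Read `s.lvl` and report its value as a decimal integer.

76150

[0]=0xb5 [1]=0xa1 [2]=0x29 [3]=0x76 (big-endian) → word 0xb5a12976
slot [18+:14] = (word>>18) & 0x3fff = 11624
lvl [0+:18] = (word>>0) & 0x3ffff = 76150  ←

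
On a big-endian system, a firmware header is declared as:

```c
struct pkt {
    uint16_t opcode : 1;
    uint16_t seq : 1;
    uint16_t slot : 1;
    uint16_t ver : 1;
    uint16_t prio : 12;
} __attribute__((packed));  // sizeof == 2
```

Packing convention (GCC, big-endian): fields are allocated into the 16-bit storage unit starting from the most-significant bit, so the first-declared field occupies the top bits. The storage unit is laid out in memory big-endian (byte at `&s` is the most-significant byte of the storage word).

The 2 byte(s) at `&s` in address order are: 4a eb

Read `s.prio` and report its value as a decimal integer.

2795

[0]=0x4a [1]=0xeb (big-endian) → word 0x4aeb
opcode:1 @ bit 15 → (0x4aeb>>15)&0x1 = 0x0
seq:1 @ bit 14 → (0x4aeb>>14)&0x1 = 0x1
slot:1 @ bit 13 → (0x4aeb>>13)&0x1 = 0x0
ver:1 @ bit 12 → (0x4aeb>>12)&0x1 = 0x0
prio:12 @ bit 0 → (0x4aeb>>0)&0xfff = 0xaeb  ←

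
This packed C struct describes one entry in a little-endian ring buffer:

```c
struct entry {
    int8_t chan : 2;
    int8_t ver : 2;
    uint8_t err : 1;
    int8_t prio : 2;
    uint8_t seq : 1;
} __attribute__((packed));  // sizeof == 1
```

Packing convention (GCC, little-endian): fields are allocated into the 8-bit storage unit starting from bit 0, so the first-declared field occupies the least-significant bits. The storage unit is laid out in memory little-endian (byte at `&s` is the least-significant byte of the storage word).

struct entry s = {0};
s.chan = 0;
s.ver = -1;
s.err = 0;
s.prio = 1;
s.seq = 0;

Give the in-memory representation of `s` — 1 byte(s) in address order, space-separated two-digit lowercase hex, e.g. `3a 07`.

2c

chan (2b) val=0 bits=0x0 at bit 0: 0x00
ver (2b) val=-1 bits=0x3 at bit 2: 0x0c
err (1b) val=0 bits=0x0 at bit 4: 0x0c
prio (2b) val=1 bits=0x1 at bit 5: 0x2c
seq (1b) val=0 bits=0x0 at bit 7: 0x2c
word = 0x2c → little-endian bytes:
  [0]=0x2c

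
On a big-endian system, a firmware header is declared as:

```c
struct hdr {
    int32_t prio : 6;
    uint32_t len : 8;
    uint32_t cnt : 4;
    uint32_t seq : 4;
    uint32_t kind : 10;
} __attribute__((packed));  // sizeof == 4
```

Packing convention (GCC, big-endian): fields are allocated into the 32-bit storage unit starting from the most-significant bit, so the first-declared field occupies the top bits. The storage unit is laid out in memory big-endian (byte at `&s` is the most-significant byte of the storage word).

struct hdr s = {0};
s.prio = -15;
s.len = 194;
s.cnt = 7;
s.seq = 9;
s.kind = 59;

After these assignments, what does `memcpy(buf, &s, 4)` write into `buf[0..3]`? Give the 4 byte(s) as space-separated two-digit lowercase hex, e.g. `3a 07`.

c7 09 e4 3b

prio (6b) val=-15 bits=0x31 at bit 26: 0xc4000000
len (8b) val=194 bits=0xc2 at bit 18: 0xc7080000
cnt (4b) val=7 bits=0x7 at bit 14: 0xc709c000
seq (4b) val=9 bits=0x9 at bit 10: 0xc709e400
kind (10b) val=59 bits=0x3b at bit 0: 0xc709e43b
word = 0xc709e43b → big-endian bytes:
  [0]=0xc7  [1]=0x09  [2]=0xe4  [3]=0x3b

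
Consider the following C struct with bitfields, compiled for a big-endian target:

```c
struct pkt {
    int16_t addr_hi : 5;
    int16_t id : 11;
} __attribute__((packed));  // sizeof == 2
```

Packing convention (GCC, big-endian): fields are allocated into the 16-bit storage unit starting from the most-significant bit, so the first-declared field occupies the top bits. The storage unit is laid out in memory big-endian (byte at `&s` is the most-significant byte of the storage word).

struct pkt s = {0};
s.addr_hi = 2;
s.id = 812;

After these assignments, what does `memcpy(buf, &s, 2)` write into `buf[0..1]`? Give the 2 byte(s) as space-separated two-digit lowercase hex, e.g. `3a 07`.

13 2c

[11+:5] addr_hi=2 & 0x1f = 0x2; word=0x1000
[0+:11] id=812 & 0x7ff = 0x32c; word=0x132c
word = 0x132c → big-endian bytes:
  [0]=0x13  [1]=0x2c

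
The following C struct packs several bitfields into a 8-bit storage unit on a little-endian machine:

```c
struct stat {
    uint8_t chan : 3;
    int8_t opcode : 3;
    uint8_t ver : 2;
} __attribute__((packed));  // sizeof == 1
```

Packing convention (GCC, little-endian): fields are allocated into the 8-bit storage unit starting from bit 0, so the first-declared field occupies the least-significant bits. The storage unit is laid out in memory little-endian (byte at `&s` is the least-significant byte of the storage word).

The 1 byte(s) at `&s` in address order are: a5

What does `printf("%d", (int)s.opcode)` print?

[0]=0xa5 (little-endian) → word 0xa5
chan [0+:3] = (word>>0) & 0x7 = 5
opcode [3+:3] = (word>>3) & 0x7 = 4  ←
ver [6+:2] = (word>>6) & 0x3 = 2
opcode signed 3b, MSB=1: 4 - 8 = -4

-4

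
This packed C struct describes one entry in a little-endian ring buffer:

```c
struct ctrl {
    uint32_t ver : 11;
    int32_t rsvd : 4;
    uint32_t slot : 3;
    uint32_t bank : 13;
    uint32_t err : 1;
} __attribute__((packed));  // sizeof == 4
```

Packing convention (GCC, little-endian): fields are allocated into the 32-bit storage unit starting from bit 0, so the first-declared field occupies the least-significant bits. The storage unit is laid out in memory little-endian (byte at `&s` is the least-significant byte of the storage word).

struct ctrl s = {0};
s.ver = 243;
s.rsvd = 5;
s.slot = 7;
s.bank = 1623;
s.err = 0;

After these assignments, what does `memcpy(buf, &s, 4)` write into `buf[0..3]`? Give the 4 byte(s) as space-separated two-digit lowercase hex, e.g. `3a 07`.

ver:11 = 243 → 0xf3 << 0 → word 0x000000f3
rsvd:4 = 5 → 0x5 << 11 → word 0x000028f3
slot:3 = 7 → 0x7 << 15 → word 0x0003a8f3
bank:13 = 1623 → 0x657 << 18 → word 0x195fa8f3
err:1 = 0 → 0x0 << 31 → word 0x195fa8f3
word = 0x195fa8f3 → little-endian bytes:
  [0]=0xf3  [1]=0xa8  [2]=0x5f  [3]=0x19

f3 a8 5f 19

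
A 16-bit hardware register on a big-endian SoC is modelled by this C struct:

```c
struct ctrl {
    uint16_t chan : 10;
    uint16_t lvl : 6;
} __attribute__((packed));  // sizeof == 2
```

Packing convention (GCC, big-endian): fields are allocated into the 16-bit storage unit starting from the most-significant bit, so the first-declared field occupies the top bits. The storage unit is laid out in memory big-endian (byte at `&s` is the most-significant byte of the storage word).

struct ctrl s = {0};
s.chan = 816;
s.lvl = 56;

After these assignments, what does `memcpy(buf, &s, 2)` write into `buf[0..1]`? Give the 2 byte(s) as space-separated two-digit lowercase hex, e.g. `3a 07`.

chan (10b) val=816 bits=0x330 at bit 6: 0xcc00
lvl (6b) val=56 bits=0x38 at bit 0: 0xcc38
word = 0xcc38 → big-endian bytes:
  [0]=0xcc  [1]=0x38

cc 38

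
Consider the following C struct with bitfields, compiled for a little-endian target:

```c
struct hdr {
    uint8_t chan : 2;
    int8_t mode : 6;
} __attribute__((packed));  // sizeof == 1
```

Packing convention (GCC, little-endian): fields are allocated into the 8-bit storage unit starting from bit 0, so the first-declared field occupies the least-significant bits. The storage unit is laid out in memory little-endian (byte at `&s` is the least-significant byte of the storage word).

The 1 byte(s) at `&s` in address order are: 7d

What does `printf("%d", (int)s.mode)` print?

[0]=0x7d (little-endian) → word 0x7d
chan:2 @ bit 0 → (0x7d>>0)&0x3 = 0x1
mode:6 @ bit 2 → (0x7d>>2)&0x3f = 0x1f  ←
mode signed 6b, MSB=0: value = 31

31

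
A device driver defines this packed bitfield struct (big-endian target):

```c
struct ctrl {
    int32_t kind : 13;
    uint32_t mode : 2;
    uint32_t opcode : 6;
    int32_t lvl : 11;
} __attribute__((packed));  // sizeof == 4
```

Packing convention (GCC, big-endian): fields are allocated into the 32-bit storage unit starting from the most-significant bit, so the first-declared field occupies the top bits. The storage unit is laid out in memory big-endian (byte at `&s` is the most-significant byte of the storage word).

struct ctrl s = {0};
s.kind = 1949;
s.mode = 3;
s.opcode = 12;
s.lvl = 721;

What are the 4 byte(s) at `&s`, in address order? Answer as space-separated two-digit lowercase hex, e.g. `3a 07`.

[19+:13] kind=1949 & 0x1fff = 0x79d; word=0x3ce80000
[17+:2] mode=3 & 0x3 = 0x3; word=0x3cee0000
[11+:6] opcode=12 & 0x3f = 0xc; word=0x3cee6000
[0+:11] lvl=721 & 0x7ff = 0x2d1; word=0x3cee62d1
word = 0x3cee62d1 → big-endian bytes:
  [0]=0x3c  [1]=0xee  [2]=0x62  [3]=0xd1

3c ee 62 d1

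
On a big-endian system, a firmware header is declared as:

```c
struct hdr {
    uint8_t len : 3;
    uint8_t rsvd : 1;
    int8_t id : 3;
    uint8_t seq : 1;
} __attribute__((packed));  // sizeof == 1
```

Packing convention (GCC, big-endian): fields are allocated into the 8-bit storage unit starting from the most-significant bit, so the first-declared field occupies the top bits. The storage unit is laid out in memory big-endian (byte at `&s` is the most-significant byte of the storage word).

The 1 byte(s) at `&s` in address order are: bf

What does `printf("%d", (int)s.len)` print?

5

[0]=0xbf (big-endian) → word 0xbf
len [5+:3] = (word>>5) & 0x7 = 5  ←
rsvd [4+:1] = (word>>4) & 0x1 = 1
id [1+:3] = (word>>1) & 0x7 = 7
seq [0+:1] = (word>>0) & 0x1 = 1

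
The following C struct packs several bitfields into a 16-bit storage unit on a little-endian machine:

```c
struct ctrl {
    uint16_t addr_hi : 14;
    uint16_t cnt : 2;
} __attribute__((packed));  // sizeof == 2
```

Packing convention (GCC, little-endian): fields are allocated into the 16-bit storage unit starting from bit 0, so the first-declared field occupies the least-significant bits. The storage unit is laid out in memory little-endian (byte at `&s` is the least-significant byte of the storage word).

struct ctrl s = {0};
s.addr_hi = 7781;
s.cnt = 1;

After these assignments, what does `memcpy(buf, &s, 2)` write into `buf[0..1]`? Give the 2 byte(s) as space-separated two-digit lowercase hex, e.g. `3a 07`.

addr_hi:14 = 7781 → 0x1e65 << 0 → word 0x1e65
cnt:2 = 1 → 0x1 << 14 → word 0x5e65
word = 0x5e65 → little-endian bytes:
  [0]=0x65  [1]=0x5e

65 5e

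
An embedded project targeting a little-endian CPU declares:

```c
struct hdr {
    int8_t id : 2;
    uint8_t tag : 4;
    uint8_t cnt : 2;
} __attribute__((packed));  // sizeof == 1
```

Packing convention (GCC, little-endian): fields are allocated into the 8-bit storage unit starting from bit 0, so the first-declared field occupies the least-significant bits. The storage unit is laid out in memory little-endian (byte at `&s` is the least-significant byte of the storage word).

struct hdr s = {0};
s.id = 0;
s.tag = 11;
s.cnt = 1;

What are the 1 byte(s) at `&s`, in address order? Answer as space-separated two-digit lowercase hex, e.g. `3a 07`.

6c

id:2 = 0 → 0x0 << 0 → word 0x00
tag:4 = 11 → 0xb << 2 → word 0x2c
cnt:2 = 1 → 0x1 << 6 → word 0x6c
word = 0x6c → little-endian bytes:
  [0]=0x6c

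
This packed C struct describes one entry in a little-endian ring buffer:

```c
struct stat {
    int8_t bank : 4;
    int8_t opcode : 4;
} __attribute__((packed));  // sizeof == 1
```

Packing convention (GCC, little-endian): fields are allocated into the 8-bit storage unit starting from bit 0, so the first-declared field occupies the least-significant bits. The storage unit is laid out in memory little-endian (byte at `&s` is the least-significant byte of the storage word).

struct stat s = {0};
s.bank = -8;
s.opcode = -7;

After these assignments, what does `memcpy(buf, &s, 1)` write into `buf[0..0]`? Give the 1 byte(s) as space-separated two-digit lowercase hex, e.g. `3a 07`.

98

bank (4b) val=-8 bits=0x8 at bit 0: 0x08
opcode (4b) val=-7 bits=0x9 at bit 4: 0x98
word = 0x98 → little-endian bytes:
  [0]=0x98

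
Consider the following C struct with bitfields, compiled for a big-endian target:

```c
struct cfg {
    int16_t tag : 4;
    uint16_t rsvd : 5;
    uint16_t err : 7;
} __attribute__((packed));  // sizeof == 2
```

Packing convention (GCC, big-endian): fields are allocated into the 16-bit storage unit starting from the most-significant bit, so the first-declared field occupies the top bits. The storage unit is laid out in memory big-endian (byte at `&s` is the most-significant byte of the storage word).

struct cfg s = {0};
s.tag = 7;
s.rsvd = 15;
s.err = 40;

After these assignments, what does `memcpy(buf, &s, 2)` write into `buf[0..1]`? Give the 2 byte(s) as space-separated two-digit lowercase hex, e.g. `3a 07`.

tag:4 = 7 → 0x7 << 12 → word 0x7000
rsvd:5 = 15 → 0xf << 7 → word 0x7780
err:7 = 40 → 0x28 << 0 → word 0x77a8
word = 0x77a8 → big-endian bytes:
  [0]=0x77  [1]=0xa8

77 a8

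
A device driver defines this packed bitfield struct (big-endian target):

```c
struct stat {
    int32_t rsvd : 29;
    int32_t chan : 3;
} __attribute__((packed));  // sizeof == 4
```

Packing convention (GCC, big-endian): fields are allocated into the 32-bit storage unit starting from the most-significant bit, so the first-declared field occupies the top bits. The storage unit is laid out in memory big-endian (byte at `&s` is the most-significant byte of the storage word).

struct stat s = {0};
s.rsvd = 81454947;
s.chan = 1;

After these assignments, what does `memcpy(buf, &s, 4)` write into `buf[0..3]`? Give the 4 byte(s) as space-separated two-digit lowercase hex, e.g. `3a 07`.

rsvd:29 = 81454947 → 0x4dae763 << 3 → word 0x26d73b18
chan:3 = 1 → 0x1 << 0 → word 0x26d73b19
word = 0x26d73b19 → big-endian bytes:
  [0]=0x26  [1]=0xd7  [2]=0x3b  [3]=0x19

26 d7 3b 19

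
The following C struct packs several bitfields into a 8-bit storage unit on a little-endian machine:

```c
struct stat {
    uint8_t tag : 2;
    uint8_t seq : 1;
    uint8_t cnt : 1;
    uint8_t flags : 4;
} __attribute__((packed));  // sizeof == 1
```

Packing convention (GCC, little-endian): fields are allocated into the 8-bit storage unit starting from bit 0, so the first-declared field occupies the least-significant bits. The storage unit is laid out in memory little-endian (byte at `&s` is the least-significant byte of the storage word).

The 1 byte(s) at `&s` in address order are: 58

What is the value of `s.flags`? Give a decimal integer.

[0]=0x58 (little-endian) → word 0x58
tag:2 @ bit 0 → (0x58>>0)&0x3 = 0x0
seq:1 @ bit 2 → (0x58>>2)&0x1 = 0x0
cnt:1 @ bit 3 → (0x58>>3)&0x1 = 0x1
flags:4 @ bit 4 → (0x58>>4)&0xf = 0x5  ←

5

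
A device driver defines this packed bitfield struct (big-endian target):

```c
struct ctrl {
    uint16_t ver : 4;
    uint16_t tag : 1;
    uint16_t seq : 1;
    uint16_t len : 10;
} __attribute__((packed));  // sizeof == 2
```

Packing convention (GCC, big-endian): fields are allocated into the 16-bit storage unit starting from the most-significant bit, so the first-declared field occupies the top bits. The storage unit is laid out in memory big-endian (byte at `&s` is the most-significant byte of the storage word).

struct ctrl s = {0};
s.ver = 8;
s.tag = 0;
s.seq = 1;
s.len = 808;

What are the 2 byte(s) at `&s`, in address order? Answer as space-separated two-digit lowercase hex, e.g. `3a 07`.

87 28

ver (4b) val=8 bits=0x8 at bit 12: 0x8000
tag (1b) val=0 bits=0x0 at bit 11: 0x8000
seq (1b) val=1 bits=0x1 at bit 10: 0x8400
len (10b) val=808 bits=0x328 at bit 0: 0x8728
word = 0x8728 → big-endian bytes:
  [0]=0x87  [1]=0x28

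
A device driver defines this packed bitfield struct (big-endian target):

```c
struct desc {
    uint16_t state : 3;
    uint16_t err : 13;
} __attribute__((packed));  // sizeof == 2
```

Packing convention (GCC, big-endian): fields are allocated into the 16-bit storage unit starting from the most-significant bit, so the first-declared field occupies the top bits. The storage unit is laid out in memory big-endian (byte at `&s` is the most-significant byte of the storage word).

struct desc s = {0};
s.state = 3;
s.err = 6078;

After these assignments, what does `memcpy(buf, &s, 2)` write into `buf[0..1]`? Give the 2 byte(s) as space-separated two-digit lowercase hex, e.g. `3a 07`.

state (3b) val=3 bits=0x3 at bit 13: 0x6000
err (13b) val=6078 bits=0x17be at bit 0: 0x77be
word = 0x77be → big-endian bytes:
  [0]=0x77  [1]=0xbe

77 be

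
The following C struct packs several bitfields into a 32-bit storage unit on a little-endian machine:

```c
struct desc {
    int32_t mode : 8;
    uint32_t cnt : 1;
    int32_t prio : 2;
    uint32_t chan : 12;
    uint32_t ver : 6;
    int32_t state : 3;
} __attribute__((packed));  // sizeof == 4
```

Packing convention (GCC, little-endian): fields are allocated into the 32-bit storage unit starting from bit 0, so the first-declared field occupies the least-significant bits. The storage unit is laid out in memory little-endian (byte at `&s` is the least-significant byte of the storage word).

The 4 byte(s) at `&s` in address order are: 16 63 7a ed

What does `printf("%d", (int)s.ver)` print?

[0]=0x16 [1]=0x63 [2]=0x7a [3]=0xed (little-endian) → word 0xed7a6316
mode:8 @ bit 0 → (0xed7a6316>>0)&0xff = 0x16
cnt:1 @ bit 8 → (0xed7a6316>>8)&0x1 = 0x1
prio:2 @ bit 9 → (0xed7a6316>>9)&0x3 = 0x1
chan:12 @ bit 11 → (0xed7a6316>>11)&0xfff = 0xf4c
ver:6 @ bit 23 → (0xed7a6316>>23)&0x3f = 0x1a  ←
state:3 @ bit 29 → (0xed7a6316>>29)&0x7 = 0x7

26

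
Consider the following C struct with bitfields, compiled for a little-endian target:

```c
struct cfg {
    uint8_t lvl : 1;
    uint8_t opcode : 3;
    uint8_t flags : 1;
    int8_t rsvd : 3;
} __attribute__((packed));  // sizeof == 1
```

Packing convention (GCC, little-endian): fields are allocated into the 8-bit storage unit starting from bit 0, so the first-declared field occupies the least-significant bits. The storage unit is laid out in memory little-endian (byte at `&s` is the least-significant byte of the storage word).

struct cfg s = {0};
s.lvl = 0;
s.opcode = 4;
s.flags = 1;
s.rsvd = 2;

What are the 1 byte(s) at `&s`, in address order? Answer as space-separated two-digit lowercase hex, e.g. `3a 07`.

58

lvl:1 = 0 → 0x0 << 0 → word 0x00
opcode:3 = 4 → 0x4 << 1 → word 0x08
flags:1 = 1 → 0x1 << 4 → word 0x18
rsvd:3 = 2 → 0x2 << 5 → word 0x58
word = 0x58 → little-endian bytes:
  [0]=0x58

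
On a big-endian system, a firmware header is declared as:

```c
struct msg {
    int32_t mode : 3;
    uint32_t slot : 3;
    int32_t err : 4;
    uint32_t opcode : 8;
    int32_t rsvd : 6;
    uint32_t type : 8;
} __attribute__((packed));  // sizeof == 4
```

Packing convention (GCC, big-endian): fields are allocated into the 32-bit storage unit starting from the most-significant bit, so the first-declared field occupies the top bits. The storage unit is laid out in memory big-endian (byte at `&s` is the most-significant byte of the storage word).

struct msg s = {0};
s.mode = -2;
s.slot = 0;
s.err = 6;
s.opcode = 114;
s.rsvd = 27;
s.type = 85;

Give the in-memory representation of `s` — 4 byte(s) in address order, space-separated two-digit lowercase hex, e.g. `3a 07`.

c1 9c 9b 55

mode:3 = -2 → 0x6 << 29 → word 0xc0000000
slot:3 = 0 → 0x0 << 26 → word 0xc0000000
err:4 = 6 → 0x6 << 22 → word 0xc1800000
opcode:8 = 114 → 0x72 << 14 → word 0xc19c8000
rsvd:6 = 27 → 0x1b << 8 → word 0xc19c9b00
type:8 = 85 → 0x55 << 0 → word 0xc19c9b55
word = 0xc19c9b55 → big-endian bytes:
  [0]=0xc1  [1]=0x9c  [2]=0x9b  [3]=0x55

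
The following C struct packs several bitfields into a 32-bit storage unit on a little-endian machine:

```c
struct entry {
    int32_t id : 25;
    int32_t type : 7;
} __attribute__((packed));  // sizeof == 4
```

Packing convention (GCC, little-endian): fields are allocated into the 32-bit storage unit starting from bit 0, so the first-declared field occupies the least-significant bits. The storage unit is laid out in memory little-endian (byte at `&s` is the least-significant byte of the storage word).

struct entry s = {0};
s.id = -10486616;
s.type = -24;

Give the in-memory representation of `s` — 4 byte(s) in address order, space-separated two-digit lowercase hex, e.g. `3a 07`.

id:25 = -10486616 → 0x15ffca8 << 0 → word 0x015ffca8
type:7 = -24 → 0x68 << 25 → word 0xd15ffca8
word = 0xd15ffca8 → little-endian bytes:
  [0]=0xa8  [1]=0xfc  [2]=0x5f  [3]=0xd1

a8 fc 5f d1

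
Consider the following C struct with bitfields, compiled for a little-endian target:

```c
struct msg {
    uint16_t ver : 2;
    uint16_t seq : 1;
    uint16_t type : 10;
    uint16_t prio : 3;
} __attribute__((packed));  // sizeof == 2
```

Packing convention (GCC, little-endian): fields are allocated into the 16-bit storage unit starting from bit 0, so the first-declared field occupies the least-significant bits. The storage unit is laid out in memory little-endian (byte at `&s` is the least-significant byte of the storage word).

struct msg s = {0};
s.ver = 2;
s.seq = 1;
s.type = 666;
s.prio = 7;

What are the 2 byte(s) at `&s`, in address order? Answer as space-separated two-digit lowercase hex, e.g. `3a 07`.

d6 f4

[0+:2] ver=2 & 0x3 = 0x2; word=0x0002
[2+:1] seq=1 & 0x1 = 0x1; word=0x0006
[3+:10] type=666 & 0x3ff = 0x29a; word=0x14d6
[13+:3] prio=7 & 0x7 = 0x7; word=0xf4d6
word = 0xf4d6 → little-endian bytes:
  [0]=0xd6  [1]=0xf4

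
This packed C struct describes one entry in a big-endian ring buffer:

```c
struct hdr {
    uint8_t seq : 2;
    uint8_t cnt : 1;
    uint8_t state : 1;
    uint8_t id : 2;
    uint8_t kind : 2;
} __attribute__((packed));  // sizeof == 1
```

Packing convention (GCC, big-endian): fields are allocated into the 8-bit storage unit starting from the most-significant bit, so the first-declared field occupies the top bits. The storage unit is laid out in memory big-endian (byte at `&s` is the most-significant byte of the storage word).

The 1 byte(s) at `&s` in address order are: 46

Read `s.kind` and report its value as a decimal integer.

[0]=0x46 (big-endian) → word 0x46
seq [6+:2] = (word>>6) & 0x3 = 1
cnt [5+:1] = (word>>5) & 0x1 = 0
state [4+:1] = (word>>4) & 0x1 = 0
id [2+:2] = (word>>2) & 0x3 = 1
kind [0+:2] = (word>>0) & 0x3 = 2  ←

2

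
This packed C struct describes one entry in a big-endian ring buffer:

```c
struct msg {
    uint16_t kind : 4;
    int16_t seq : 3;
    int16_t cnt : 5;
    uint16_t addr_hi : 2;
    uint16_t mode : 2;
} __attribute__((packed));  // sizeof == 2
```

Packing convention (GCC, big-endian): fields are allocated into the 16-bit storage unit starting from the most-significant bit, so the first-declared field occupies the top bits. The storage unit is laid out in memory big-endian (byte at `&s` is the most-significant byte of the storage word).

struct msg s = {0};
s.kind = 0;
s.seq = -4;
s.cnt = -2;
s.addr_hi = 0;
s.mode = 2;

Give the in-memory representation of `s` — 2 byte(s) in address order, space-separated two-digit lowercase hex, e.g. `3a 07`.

[12+:4] kind=0 & 0xf = 0x0; word=0x0000
[9+:3] seq=-4 & 0x7 = 0x4; word=0x0800
[4+:5] cnt=-2 & 0x1f = 0x1e; word=0x09e0
[2+:2] addr_hi=0 & 0x3 = 0x0; word=0x09e0
[0+:2] mode=2 & 0x3 = 0x2; word=0x09e2
word = 0x09e2 → big-endian bytes:
  [0]=0x09  [1]=0xe2

09 e2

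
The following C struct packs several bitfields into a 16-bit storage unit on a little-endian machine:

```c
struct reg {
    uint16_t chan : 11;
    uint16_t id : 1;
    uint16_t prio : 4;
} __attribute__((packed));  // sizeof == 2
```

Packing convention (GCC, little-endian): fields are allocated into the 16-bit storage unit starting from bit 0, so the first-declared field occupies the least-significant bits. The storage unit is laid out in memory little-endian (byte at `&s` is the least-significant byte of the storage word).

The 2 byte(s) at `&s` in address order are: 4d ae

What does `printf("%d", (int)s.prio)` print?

10

[0]=0x4d [1]=0xae (little-endian) → word 0xae4d
chan [0+:11] = (word>>0) & 0x7ff = 1613
id [11+:1] = (word>>11) & 0x1 = 1
prio [12+:4] = (word>>12) & 0xf = 10  ←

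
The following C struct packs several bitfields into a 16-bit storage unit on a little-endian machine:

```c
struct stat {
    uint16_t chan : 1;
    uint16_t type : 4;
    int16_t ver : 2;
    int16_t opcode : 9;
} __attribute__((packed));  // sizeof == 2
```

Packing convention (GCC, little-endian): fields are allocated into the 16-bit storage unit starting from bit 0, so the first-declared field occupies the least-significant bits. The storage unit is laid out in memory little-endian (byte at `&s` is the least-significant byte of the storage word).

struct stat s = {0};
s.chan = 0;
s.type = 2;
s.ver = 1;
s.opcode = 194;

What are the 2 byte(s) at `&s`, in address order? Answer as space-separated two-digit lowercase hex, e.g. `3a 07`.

[0+:1] chan=0 & 0x1 = 0x0; word=0x0000
[1+:4] type=2 & 0xf = 0x2; word=0x0004
[5+:2] ver=1 & 0x3 = 0x1; word=0x0024
[7+:9] opcode=194 & 0x1ff = 0xc2; word=0x6124
word = 0x6124 → little-endian bytes:
  [0]=0x24  [1]=0x61

24 61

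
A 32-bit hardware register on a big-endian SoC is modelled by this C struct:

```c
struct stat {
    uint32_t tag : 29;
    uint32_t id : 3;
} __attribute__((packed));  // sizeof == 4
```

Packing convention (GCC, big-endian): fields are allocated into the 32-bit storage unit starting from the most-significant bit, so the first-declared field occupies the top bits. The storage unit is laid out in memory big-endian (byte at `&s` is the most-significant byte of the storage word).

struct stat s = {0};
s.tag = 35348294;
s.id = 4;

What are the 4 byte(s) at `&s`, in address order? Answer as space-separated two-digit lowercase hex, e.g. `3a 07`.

[3+:29] tag=35348294 & 0x1fffffff = 0x21b5f46; word=0x10dafa30
[0+:3] id=4 & 0x7 = 0x4; word=0x10dafa34
word = 0x10dafa34 → big-endian bytes:
  [0]=0x10  [1]=0xda  [2]=0xfa  [3]=0x34

10 da fa 34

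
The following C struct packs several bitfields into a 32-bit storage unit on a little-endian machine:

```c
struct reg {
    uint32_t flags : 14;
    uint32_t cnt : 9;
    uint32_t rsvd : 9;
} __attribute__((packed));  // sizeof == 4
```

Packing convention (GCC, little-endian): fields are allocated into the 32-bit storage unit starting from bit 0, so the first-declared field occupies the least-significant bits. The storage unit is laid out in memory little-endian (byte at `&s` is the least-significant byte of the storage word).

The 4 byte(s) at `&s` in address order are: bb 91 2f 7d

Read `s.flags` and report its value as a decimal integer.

[0]=0xbb [1]=0x91 [2]=0x2f [3]=0x7d (little-endian) → word 0x7d2f91bb
flags:14 @ bit 0 → (0x7d2f91bb>>0)&0x3fff = 0x11bb  ←
cnt:9 @ bit 14 → (0x7d2f91bb>>14)&0x1ff = 0xbe
rsvd:9 @ bit 23 → (0x7d2f91bb>>23)&0x1ff = 0xfa

4539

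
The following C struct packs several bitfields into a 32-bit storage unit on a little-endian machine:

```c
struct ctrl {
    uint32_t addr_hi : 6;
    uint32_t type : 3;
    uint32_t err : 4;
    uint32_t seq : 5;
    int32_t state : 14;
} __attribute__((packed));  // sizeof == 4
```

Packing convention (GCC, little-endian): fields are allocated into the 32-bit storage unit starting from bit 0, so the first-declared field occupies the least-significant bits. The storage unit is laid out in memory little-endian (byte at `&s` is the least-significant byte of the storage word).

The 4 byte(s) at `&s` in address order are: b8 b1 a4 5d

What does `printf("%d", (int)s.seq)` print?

[0]=0xb8 [1]=0xb1 [2]=0xa4 [3]=0x5d (little-endian) → word 0x5da4b1b8
addr_hi:6 @ bit 0 → (0x5da4b1b8>>0)&0x3f = 0x38
type:3 @ bit 6 → (0x5da4b1b8>>6)&0x7 = 0x6
err:4 @ bit 9 → (0x5da4b1b8>>9)&0xf = 0x8
seq:5 @ bit 13 → (0x5da4b1b8>>13)&0x1f = 0x5  ←
state:14 @ bit 18 → (0x5da4b1b8>>18)&0x3fff = 0x1769

5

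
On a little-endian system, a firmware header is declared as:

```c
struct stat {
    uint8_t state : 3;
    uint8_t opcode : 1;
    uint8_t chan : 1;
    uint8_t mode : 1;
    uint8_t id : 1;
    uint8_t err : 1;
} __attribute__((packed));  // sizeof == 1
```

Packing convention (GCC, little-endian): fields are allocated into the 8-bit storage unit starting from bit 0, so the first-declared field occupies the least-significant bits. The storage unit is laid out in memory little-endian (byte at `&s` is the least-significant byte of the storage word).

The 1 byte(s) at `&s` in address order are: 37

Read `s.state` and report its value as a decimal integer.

[0]=0x37 (little-endian) → word 0x37
state:3 @ bit 0 → (0x37>>0)&0x7 = 0x7  ←
opcode:1 @ bit 3 → (0x37>>3)&0x1 = 0x0
chan:1 @ bit 4 → (0x37>>4)&0x1 = 0x1
mode:1 @ bit 5 → (0x37>>5)&0x1 = 0x1
id:1 @ bit 6 → (0x37>>6)&0x1 = 0x0
err:1 @ bit 7 → (0x37>>7)&0x1 = 0x0

7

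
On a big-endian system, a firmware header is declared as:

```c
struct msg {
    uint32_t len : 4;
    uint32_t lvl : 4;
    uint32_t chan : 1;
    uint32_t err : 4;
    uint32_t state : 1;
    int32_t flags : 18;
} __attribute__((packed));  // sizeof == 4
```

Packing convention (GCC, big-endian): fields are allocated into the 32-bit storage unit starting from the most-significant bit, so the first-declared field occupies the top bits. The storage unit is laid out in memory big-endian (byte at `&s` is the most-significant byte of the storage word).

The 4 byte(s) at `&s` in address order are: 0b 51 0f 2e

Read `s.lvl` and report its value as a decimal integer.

11

[0]=0x0b [1]=0x51 [2]=0x0f [3]=0x2e (big-endian) → word 0x0b510f2e
len:4 @ bit 28 → (0x0b510f2e>>28)&0xf = 0x0
lvl:4 @ bit 24 → (0x0b510f2e>>24)&0xf = 0xb  ←
chan:1 @ bit 23 → (0x0b510f2e>>23)&0x1 = 0x0
err:4 @ bit 19 → (0x0b510f2e>>19)&0xf = 0xa
state:1 @ bit 18 → (0x0b510f2e>>18)&0x1 = 0x0
flags:18 @ bit 0 → (0x0b510f2e>>0)&0x3ffff = 0x10f2e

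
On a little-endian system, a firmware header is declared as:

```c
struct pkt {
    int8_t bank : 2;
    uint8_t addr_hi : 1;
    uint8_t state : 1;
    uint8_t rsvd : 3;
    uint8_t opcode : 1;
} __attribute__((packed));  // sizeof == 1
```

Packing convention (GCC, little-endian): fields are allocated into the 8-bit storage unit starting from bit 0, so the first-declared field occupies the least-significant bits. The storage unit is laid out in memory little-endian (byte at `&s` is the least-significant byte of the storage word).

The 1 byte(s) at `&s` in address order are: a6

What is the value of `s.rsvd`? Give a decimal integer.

2

[0]=0xa6 (little-endian) → word 0xa6
bank [0+:2] = (word>>0) & 0x3 = 2
addr_hi [2+:1] = (word>>2) & 0x1 = 1
state [3+:1] = (word>>3) & 0x1 = 0
rsvd [4+:3] = (word>>4) & 0x7 = 2  ←
opcode [7+:1] = (word>>7) & 0x1 = 1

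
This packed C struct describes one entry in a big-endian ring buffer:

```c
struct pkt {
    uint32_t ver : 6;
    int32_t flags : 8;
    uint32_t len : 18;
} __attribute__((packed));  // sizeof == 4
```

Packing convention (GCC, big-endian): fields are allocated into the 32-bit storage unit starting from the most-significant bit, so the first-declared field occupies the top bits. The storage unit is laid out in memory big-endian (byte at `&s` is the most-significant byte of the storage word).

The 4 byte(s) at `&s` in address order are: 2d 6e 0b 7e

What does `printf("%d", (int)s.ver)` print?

11

[0]=0x2d [1]=0x6e [2]=0x0b [3]=0x7e (big-endian) → word 0x2d6e0b7e
ver:6 @ bit 26 → (0x2d6e0b7e>>26)&0x3f = 0xb  ←
flags:8 @ bit 18 → (0x2d6e0b7e>>18)&0xff = 0x5b
len:18 @ bit 0 → (0x2d6e0b7e>>0)&0x3ffff = 0x20b7e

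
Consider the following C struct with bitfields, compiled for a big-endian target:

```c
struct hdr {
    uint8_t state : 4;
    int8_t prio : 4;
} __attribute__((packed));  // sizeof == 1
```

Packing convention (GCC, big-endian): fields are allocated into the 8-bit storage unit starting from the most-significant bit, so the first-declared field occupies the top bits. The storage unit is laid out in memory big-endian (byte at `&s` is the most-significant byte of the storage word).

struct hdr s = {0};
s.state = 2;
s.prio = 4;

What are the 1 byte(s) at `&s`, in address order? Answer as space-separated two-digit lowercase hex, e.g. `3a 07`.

[4+:4] state=2 & 0xf = 0x2; word=0x20
[0+:4] prio=4 & 0xf = 0x4; word=0x24
word = 0x24 → big-endian bytes:
  [0]=0x24

24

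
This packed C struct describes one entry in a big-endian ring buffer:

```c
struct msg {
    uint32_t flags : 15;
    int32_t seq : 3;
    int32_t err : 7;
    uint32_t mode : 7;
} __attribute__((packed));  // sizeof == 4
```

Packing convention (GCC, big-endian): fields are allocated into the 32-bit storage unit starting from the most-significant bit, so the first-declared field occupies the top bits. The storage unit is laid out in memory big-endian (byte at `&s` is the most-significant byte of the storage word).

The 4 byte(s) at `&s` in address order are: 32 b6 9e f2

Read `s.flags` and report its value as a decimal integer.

6491

[0]=0x32 [1]=0xb6 [2]=0x9e [3]=0xf2 (big-endian) → word 0x32b69ef2
flags:15 @ bit 17 → (0x32b69ef2>>17)&0x7fff = 0x195b  ←
seq:3 @ bit 14 → (0x32b69ef2>>14)&0x7 = 0x2
err:7 @ bit 7 → (0x32b69ef2>>7)&0x7f = 0x3d
mode:7 @ bit 0 → (0x32b69ef2>>0)&0x7f = 0x72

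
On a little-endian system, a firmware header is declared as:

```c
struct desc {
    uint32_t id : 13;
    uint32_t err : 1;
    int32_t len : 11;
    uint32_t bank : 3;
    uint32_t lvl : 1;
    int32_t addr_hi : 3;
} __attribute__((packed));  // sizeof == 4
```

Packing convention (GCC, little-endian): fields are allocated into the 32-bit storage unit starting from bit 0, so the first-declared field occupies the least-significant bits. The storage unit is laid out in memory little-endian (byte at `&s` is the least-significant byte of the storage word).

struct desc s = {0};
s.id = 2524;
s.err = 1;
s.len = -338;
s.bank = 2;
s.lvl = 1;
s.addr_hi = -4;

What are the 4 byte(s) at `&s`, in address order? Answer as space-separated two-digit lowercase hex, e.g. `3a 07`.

id:13 = 2524 → 0x9dc << 0 → word 0x000009dc
err:1 = 1 → 0x1 << 13 → word 0x000029dc
len:11 = -338 → 0x6ae << 14 → word 0x01aba9dc
bank:3 = 2 → 0x2 << 25 → word 0x05aba9dc
lvl:1 = 1 → 0x1 << 28 → word 0x15aba9dc
addr_hi:3 = -4 → 0x4 << 29 → word 0x95aba9dc
word = 0x95aba9dc → little-endian bytes:
  [0]=0xdc  [1]=0xa9  [2]=0xab  [3]=0x95

dc a9 ab 95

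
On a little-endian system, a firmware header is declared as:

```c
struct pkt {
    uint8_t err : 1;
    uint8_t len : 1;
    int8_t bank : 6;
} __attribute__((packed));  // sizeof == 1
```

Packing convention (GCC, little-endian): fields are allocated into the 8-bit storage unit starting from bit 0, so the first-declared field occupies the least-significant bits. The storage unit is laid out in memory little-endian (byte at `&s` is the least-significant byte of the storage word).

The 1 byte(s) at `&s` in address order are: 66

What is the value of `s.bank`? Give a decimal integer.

25

[0]=0x66 (little-endian) → word 0x66
err [0+:1] = (word>>0) & 0x1 = 0
len [1+:1] = (word>>1) & 0x1 = 1
bank [2+:6] = (word>>2) & 0x3f = 25  ←
bank signed 6b, MSB=0: value = 25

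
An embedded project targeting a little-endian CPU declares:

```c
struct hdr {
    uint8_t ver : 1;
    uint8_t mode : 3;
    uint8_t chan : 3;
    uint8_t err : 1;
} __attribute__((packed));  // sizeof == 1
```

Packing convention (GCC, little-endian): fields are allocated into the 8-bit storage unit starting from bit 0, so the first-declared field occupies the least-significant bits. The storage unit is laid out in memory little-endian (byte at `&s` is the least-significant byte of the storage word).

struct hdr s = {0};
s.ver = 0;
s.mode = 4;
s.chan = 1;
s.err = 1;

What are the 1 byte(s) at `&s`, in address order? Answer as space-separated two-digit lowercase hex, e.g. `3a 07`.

98

[0+:1] ver=0 & 0x1 = 0x0; word=0x00
[1+:3] mode=4 & 0x7 = 0x4; word=0x08
[4+:3] chan=1 & 0x7 = 0x1; word=0x18
[7+:1] err=1 & 0x1 = 0x1; word=0x98
word = 0x98 → little-endian bytes:
  [0]=0x98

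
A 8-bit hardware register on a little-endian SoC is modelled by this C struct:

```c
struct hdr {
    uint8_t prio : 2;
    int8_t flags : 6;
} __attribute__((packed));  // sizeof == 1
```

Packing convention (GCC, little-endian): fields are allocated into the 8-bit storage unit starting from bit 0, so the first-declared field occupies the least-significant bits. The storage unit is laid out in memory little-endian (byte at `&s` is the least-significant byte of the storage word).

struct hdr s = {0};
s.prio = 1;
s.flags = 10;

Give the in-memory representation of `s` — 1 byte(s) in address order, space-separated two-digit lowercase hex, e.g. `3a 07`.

29

prio (2b) val=1 bits=0x1 at bit 0: 0x01
flags (6b) val=10 bits=0xa at bit 2: 0x29
word = 0x29 → little-endian bytes:
  [0]=0x29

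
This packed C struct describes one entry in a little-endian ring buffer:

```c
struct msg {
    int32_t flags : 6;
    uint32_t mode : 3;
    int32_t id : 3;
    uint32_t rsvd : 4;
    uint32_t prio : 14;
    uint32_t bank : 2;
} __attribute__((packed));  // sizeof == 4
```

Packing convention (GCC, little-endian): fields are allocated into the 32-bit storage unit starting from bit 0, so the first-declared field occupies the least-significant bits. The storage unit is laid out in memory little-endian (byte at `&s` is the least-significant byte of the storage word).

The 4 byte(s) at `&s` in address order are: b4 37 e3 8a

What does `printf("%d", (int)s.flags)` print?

[0]=0xb4 [1]=0x37 [2]=0xe3 [3]=0x8a (little-endian) → word 0x8ae337b4
flags [0+:6] = (word>>0) & 0x3f = 52  ←
mode [6+:3] = (word>>6) & 0x7 = 6
id [9+:3] = (word>>9) & 0x7 = 3
rsvd [12+:4] = (word>>12) & 0xf = 3
prio [16+:14] = (word>>16) & 0x3fff = 2787
bank [30+:2] = (word>>30) & 0x3 = 2
flags signed 6b, MSB=1: 52 - 64 = -12

-12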